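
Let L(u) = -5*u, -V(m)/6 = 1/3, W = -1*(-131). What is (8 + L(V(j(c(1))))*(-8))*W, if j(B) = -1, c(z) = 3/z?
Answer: -9432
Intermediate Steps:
W = 131
V(m) = -2 (V(m) = -6/3 = -6*⅓ = -2)
(8 + L(V(j(c(1))))*(-8))*W = (8 - 5*(-2)*(-8))*131 = (8 + 10*(-8))*131 = (8 - 80)*131 = -72*131 = -9432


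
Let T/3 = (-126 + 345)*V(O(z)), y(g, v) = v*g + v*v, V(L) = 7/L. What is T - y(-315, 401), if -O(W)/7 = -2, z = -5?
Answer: -68315/2 ≈ -34158.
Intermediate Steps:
O(W) = 14 (O(W) = -7*(-2) = 14)
y(g, v) = v² + g*v (y(g, v) = g*v + v² = v² + g*v)
T = 657/2 (T = 3*((-126 + 345)*(7/14)) = 3*(219*(7*(1/14))) = 3*(219*(½)) = 3*(219/2) = 657/2 ≈ 328.50)
T - y(-315, 401) = 657/2 - 401*(-315 + 401) = 657/2 - 401*86 = 657/2 - 1*34486 = 657/2 - 34486 = -68315/2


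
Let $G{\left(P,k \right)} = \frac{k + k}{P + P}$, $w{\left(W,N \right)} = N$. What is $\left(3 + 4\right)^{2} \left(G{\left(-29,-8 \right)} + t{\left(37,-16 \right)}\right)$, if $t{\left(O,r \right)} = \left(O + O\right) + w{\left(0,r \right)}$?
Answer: $\frac{82810}{29} \approx 2855.5$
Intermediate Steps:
$G{\left(P,k \right)} = \frac{k}{P}$ ($G{\left(P,k \right)} = \frac{2 k}{2 P} = 2 k \frac{1}{2 P} = \frac{k}{P}$)
$t{\left(O,r \right)} = r + 2 O$ ($t{\left(O,r \right)} = \left(O + O\right) + r = 2 O + r = r + 2 O$)
$\left(3 + 4\right)^{2} \left(G{\left(-29,-8 \right)} + t{\left(37,-16 \right)}\right) = \left(3 + 4\right)^{2} \left(- \frac{8}{-29} + \left(-16 + 2 \cdot 37\right)\right) = 7^{2} \left(\left(-8\right) \left(- \frac{1}{29}\right) + \left(-16 + 74\right)\right) = 49 \left(\frac{8}{29} + 58\right) = 49 \cdot \frac{1690}{29} = \frac{82810}{29}$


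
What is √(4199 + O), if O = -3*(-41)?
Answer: √4322 ≈ 65.742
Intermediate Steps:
O = 123
√(4199 + O) = √(4199 + 123) = √4322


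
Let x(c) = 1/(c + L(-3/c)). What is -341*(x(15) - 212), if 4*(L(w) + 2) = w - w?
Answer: 939455/13 ≈ 72266.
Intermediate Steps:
L(w) = -2 (L(w) = -2 + (w - w)/4 = -2 + (1/4)*0 = -2 + 0 = -2)
x(c) = 1/(-2 + c) (x(c) = 1/(c - 2) = 1/(-2 + c))
-341*(x(15) - 212) = -341*(1/(-2 + 15) - 212) = -341*(1/13 - 212) = -341*(-2755/13) = 939455/13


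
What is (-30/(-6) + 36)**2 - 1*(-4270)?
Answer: 5951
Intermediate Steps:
(-30/(-6) + 36)**2 - 1*(-4270) = (-30*(-1/6) + 36)**2 + 4270 = (5 + 36)**2 + 4270 = 41**2 + 4270 = 1681 + 4270 = 5951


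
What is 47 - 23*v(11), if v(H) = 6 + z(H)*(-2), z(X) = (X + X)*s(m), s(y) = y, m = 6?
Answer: 5981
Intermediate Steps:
z(X) = 12*X (z(X) = (X + X)*6 = (2*X)*6 = 12*X)
v(H) = 6 - 24*H (v(H) = 6 + (12*H)*(-2) = 6 - 24*H)
47 - 23*v(11) = 47 - 23*(6 - 24*11) = 47 - 23*(6 - 264) = 47 - 23*(-258) = 47 + 5934 = 5981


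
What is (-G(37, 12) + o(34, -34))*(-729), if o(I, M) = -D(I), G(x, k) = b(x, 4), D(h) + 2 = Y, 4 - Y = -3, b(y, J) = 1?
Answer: 4374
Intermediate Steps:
Y = 7 (Y = 4 - 1*(-3) = 4 + 3 = 7)
D(h) = 5 (D(h) = -2 + 7 = 5)
G(x, k) = 1
o(I, M) = -5 (o(I, M) = -1*5 = -5)
(-G(37, 12) + o(34, -34))*(-729) = (-1*1 - 5)*(-729) = (-1 - 5)*(-729) = -6*(-729) = 4374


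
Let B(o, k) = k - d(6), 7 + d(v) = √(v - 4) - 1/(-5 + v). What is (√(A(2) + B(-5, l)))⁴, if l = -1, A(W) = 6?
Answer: (-13 + √2)² ≈ 134.23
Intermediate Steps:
d(v) = -7 + √(-4 + v) - 1/(-5 + v) (d(v) = -7 + (√(v - 4) - 1/(-5 + v)) = -7 + (√(-4 + v) - 1/(-5 + v)) = -7 + √(-4 + v) - 1/(-5 + v))
B(o, k) = 8 + k - √2 (B(o, k) = k - (34 - 7*6 - 5*√(-4 + 6) + 6*√(-4 + 6))/(-5 + 6) = k - (34 - 42 - 5*√2 + 6*√2)/1 = k - (-8 + √2) = k + (8 - √2) = 8 + k - √2)
(√(A(2) + B(-5, l)))⁴ = (√(6 + (8 - 1 - √2)))⁴ = (√(6 + (7 - √2)))⁴ = (√(13 - √2))⁴ = (13 - √2)²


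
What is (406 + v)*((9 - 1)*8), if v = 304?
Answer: 45440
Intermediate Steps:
(406 + v)*((9 - 1)*8) = (406 + 304)*((9 - 1)*8) = 710*(8*8) = 710*64 = 45440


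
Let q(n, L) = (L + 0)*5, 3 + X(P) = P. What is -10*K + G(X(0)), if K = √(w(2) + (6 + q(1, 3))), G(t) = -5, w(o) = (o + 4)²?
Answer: -5 - 10*√57 ≈ -80.498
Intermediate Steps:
X(P) = -3 + P
w(o) = (4 + o)²
q(n, L) = 5*L (q(n, L) = L*5 = 5*L)
K = √57 (K = √((4 + 2)² + (6 + 5*3)) = √(6² + (6 + 15)) = √(36 + 21) = √57 ≈ 7.5498)
-10*K + G(X(0)) = -10*√57 - 5 = -5 - 10*√57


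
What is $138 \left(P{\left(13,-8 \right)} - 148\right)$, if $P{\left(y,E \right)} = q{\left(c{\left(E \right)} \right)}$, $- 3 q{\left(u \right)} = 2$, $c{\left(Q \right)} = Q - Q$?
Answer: $-20516$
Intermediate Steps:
$c{\left(Q \right)} = 0$
$q{\left(u \right)} = - \frac{2}{3}$ ($q{\left(u \right)} = \left(- \frac{1}{3}\right) 2 = - \frac{2}{3}$)
$P{\left(y,E \right)} = - \frac{2}{3}$
$138 \left(P{\left(13,-8 \right)} - 148\right) = 138 \left(- \frac{2}{3} - 148\right) = 138 \left(- \frac{446}{3}\right) = -20516$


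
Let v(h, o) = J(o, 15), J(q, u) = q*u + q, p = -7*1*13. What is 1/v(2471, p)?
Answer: -1/1456 ≈ -0.00068681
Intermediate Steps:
p = -91 (p = -7*13 = -91)
J(q, u) = q + q*u
v(h, o) = 16*o (v(h, o) = o*(1 + 15) = o*16 = 16*o)
1/v(2471, p) = 1/(16*(-91)) = 1/(-1456) = -1/1456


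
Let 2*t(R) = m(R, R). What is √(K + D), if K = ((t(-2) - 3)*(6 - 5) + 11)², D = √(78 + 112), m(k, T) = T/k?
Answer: √(289 + 4*√190)/2 ≈ 9.2755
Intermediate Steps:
t(R) = ½ (t(R) = (R/R)/2 = (½)*1 = ½)
D = √190 ≈ 13.784
K = 289/4 (K = ((½ - 3)*(6 - 5) + 11)² = (-5/2*1 + 11)² = (-5/2 + 11)² = (17/2)² = 289/4 ≈ 72.250)
√(K + D) = √(289/4 + √190)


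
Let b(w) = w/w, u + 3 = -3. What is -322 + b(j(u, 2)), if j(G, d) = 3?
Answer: -321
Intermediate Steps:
u = -6 (u = -3 - 3 = -6)
b(w) = 1
-322 + b(j(u, 2)) = -322 + 1 = -321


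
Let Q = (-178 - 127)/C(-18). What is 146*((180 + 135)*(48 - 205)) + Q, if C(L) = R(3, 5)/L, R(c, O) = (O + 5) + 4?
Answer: -50540265/7 ≈ -7.2200e+6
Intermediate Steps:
R(c, O) = 9 + O (R(c, O) = (5 + O) + 4 = 9 + O)
C(L) = 14/L (C(L) = (9 + 5)/L = 14/L)
Q = 2745/7 (Q = (-178 - 127)/((14/(-18))) = -305/(14*(-1/18)) = -305/(-7/9) = -305*(-9/7) = 2745/7 ≈ 392.14)
146*((180 + 135)*(48 - 205)) + Q = 146*((180 + 135)*(48 - 205)) + 2745/7 = 146*(315*(-157)) + 2745/7 = 146*(-49455) + 2745/7 = -7220430 + 2745/7 = -50540265/7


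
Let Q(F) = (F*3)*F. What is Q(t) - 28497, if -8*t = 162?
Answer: -436269/16 ≈ -27267.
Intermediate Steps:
t = -81/4 (t = -⅛*162 = -81/4 ≈ -20.250)
Q(F) = 3*F² (Q(F) = (3*F)*F = 3*F²)
Q(t) - 28497 = 3*(-81/4)² - 28497 = 3*(6561/16) - 28497 = 19683/16 - 28497 = -436269/16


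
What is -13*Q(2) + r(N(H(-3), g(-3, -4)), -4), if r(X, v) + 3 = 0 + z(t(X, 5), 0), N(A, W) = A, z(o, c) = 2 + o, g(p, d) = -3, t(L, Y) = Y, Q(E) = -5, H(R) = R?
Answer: 69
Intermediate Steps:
r(X, v) = 4 (r(X, v) = -3 + (0 + (2 + 5)) = -3 + (0 + 7) = -3 + 7 = 4)
-13*Q(2) + r(N(H(-3), g(-3, -4)), -4) = -13*(-5) + 4 = 65 + 4 = 69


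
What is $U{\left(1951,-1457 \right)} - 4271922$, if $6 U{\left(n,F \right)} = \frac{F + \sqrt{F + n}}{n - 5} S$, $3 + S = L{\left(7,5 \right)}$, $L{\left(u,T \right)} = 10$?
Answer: $- \frac{7125567353}{1668} + \frac{\sqrt{494}}{1668} \approx -4.2719 \cdot 10^{6}$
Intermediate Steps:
$S = 7$ ($S = -3 + 10 = 7$)
$U{\left(n,F \right)} = \frac{7 \left(F + \sqrt{F + n}\right)}{6 \left(-5 + n\right)}$ ($U{\left(n,F \right)} = \frac{\frac{F + \sqrt{F + n}}{n - 5} \cdot 7}{6} = \frac{\frac{F + \sqrt{F + n}}{-5 + n} 7}{6} = \frac{7 \frac{1}{-5 + n} \left(F + \sqrt{F + n}\right)}{6} = \frac{7 \left(F + \sqrt{F + n}\right)}{6 \left(-5 + n\right)}$)
$U{\left(1951,-1457 \right)} - 4271922 = \frac{7 \left(-1457 + \sqrt{-1457 + 1951}\right)}{6 \left(-5 + 1951\right)} - 4271922 = \frac{7 \left(-1457 + \sqrt{494}\right)}{6 \cdot 1946} - 4271922 = \frac{7}{6} \cdot \frac{1}{1946} \left(-1457 + \sqrt{494}\right) - 4271922 = \left(- \frac{1457}{1668} + \frac{\sqrt{494}}{1668}\right) - 4271922 = - \frac{7125567353}{1668} + \frac{\sqrt{494}}{1668}$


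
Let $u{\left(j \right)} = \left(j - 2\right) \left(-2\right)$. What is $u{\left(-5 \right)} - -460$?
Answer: $474$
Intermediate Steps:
$u{\left(j \right)} = 4 - 2 j$ ($u{\left(j \right)} = \left(-2 + j\right) \left(-2\right) = 4 - 2 j$)
$u{\left(-5 \right)} - -460 = \left(4 - -10\right) - -460 = \left(4 + 10\right) + 460 = 14 + 460 = 474$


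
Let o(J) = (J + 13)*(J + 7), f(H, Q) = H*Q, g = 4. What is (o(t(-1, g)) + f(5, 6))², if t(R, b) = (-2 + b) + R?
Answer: 20164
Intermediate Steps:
t(R, b) = -2 + R + b
o(J) = (7 + J)*(13 + J) (o(J) = (13 + J)*(7 + J) = (7 + J)*(13 + J))
(o(t(-1, g)) + f(5, 6))² = ((91 + (-2 - 1 + 4)² + 20*(-2 - 1 + 4)) + 5*6)² = ((91 + 1² + 20*1) + 30)² = ((91 + 1 + 20) + 30)² = (112 + 30)² = 142² = 20164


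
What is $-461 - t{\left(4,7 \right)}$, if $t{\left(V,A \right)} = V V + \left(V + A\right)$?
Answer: $-488$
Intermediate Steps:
$t{\left(V,A \right)} = A + V + V^{2}$ ($t{\left(V,A \right)} = V^{2} + \left(A + V\right) = A + V + V^{2}$)
$-461 - t{\left(4,7 \right)} = -461 - \left(7 + 4 + 4^{2}\right) = -461 - \left(7 + 4 + 16\right) = -461 - 27 = -488$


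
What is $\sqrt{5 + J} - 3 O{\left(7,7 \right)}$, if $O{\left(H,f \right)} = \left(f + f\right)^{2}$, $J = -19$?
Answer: $-588 + i \sqrt{14} \approx -588.0 + 3.7417 i$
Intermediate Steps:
$O{\left(H,f \right)} = 4 f^{2}$ ($O{\left(H,f \right)} = \left(2 f\right)^{2} = 4 f^{2}$)
$\sqrt{5 + J} - 3 O{\left(7,7 \right)} = \sqrt{5 - 19} - 3 \cdot 4 \cdot 7^{2} = \sqrt{-14} - 3 \cdot 4 \cdot 49 = i \sqrt{14} - 588 = -588 + i \sqrt{14}$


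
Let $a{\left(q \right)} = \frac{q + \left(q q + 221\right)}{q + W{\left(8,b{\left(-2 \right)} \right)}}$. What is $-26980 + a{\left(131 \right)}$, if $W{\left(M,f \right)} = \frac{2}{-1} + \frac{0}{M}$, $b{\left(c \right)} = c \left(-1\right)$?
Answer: $- \frac{3462907}{129} \approx -26844.0$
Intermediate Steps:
$b{\left(c \right)} = - c$
$W{\left(M,f \right)} = -2$ ($W{\left(M,f \right)} = 2 \left(-1\right) + 0 = -2 + 0 = -2$)
$a{\left(q \right)} = \frac{221 + q + q^{2}}{-2 + q}$ ($a{\left(q \right)} = \frac{q + \left(q q + 221\right)}{q - 2} = \frac{q + \left(q^{2} + 221\right)}{-2 + q} = \frac{q + \left(221 + q^{2}\right)}{-2 + q} = \frac{221 + q + q^{2}}{-2 + q}$)
$-26980 + a{\left(131 \right)} = -26980 + \frac{221 + 131 + 131^{2}}{-2 + 131} = -26980 + \frac{221 + 131 + 17161}{129} = -26980 + \frac{1}{129} \cdot 17513 = -26980 + \frac{17513}{129} = - \frac{3462907}{129}$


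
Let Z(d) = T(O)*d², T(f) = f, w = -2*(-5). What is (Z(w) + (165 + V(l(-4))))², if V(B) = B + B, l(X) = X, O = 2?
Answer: 127449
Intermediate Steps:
V(B) = 2*B
w = 10
Z(d) = 2*d²
(Z(w) + (165 + V(l(-4))))² = (2*10² + (165 + 2*(-4)))² = (2*100 + (165 - 8))² = (200 + 157)² = 357² = 127449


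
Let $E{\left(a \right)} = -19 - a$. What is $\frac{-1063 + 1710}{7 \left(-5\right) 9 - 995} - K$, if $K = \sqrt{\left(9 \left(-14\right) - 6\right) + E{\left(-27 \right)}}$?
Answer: $- \frac{647}{1310} - 2 i \sqrt{31} \approx -0.49389 - 11.136 i$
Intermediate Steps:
$K = 2 i \sqrt{31}$ ($K = \sqrt{\left(9 \left(-14\right) - 6\right) - -8} = \sqrt{\left(-126 - 6\right) + \left(-19 + 27\right)} = \sqrt{-132 + 8} = \sqrt{-124} = 2 i \sqrt{31} \approx 11.136 i$)
$\frac{-1063 + 1710}{7 \left(-5\right) 9 - 995} - K = \frac{-1063 + 1710}{7 \left(-5\right) 9 - 995} - 2 i \sqrt{31} = \frac{647}{\left(-35\right) 9 - 995} - 2 i \sqrt{31} = \frac{647}{-315 - 995} - 2 i \sqrt{31} = \frac{647}{-1310} - 2 i \sqrt{31} = 647 \left(- \frac{1}{1310}\right) - 2 i \sqrt{31} = - \frac{647}{1310} - 2 i \sqrt{31}$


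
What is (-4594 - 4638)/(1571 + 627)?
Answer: -4616/1099 ≈ -4.2002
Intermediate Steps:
(-4594 - 4638)/(1571 + 627) = -9232/2198 = -9232*1/2198 = -4616/1099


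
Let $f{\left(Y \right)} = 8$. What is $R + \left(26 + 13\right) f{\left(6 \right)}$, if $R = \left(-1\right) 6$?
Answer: $306$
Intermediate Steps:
$R = -6$
$R + \left(26 + 13\right) f{\left(6 \right)} = -6 + \left(26 + 13\right) 8 = -6 + 39 \cdot 8 = -6 + 312 = 306$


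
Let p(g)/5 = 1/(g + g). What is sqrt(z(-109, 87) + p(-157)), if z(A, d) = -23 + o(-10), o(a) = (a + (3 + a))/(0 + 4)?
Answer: I*sqrt(2688311)/314 ≈ 5.2217*I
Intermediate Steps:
o(a) = 3/4 + a/2 (o(a) = (3 + 2*a)/4 = (3 + 2*a)*(1/4) = 3/4 + a/2)
z(A, d) = -109/4 (z(A, d) = -23 + (3/4 + (1/2)*(-10)) = -23 + (3/4 - 5) = -23 - 17/4 = -109/4)
p(g) = 5/(2*g) (p(g) = 5/(g + g) = 5/((2*g)) = 5*(1/(2*g)) = 5/(2*g))
sqrt(z(-109, 87) + p(-157)) = sqrt(-109/4 + (5/2)/(-157)) = sqrt(-109/4 + (5/2)*(-1/157)) = sqrt(-109/4 - 5/314) = sqrt(-17123/628) = I*sqrt(2688311)/314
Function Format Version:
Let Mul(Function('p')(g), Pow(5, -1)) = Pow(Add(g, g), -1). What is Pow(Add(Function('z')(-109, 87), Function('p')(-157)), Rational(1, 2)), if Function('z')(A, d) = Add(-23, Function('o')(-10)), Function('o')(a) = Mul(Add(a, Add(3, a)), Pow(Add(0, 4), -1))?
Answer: Mul(Rational(1, 314), I, Pow(2688311, Rational(1, 2))) ≈ Mul(5.2217, I)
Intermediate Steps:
Function('o')(a) = Add(Rational(3, 4), Mul(Rational(1, 2), a)) (Function('o')(a) = Mul(Add(3, Mul(2, a)), Pow(4, -1)) = Mul(Add(3, Mul(2, a)), Rational(1, 4)) = Add(Rational(3, 4), Mul(Rational(1, 2), a)))
Function('z')(A, d) = Rational(-109, 4) (Function('z')(A, d) = Add(-23, Add(Rational(3, 4), Mul(Rational(1, 2), -10))) = Add(-23, Add(Rational(3, 4), -5)) = Add(-23, Rational(-17, 4)) = Rational(-109, 4))
Function('p')(g) = Mul(Rational(5, 2), Pow(g, -1)) (Function('p')(g) = Mul(5, Pow(Add(g, g), -1)) = Mul(5, Pow(Mul(2, g), -1)) = Mul(5, Mul(Rational(1, 2), Pow(g, -1))) = Mul(Rational(5, 2), Pow(g, -1)))
Pow(Add(Function('z')(-109, 87), Function('p')(-157)), Rational(1, 2)) = Pow(Add(Rational(-109, 4), Mul(Rational(5, 2), Pow(-157, -1))), Rational(1, 2)) = Pow(Add(Rational(-109, 4), Mul(Rational(5, 2), Rational(-1, 157))), Rational(1, 2)) = Pow(Add(Rational(-109, 4), Rational(-5, 314)), Rational(1, 2)) = Pow(Rational(-17123, 628), Rational(1, 2)) = Mul(Rational(1, 314), I, Pow(2688311, Rational(1, 2)))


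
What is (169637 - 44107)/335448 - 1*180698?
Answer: -30307328587/167724 ≈ -1.8070e+5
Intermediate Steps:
(169637 - 44107)/335448 - 1*180698 = 125530*(1/335448) - 180698 = 62765/167724 - 180698 = -30307328587/167724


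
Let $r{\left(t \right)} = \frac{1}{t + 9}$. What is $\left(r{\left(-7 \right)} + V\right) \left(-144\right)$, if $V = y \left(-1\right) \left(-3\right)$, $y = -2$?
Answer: $792$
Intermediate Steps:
$r{\left(t \right)} = \frac{1}{9 + t}$
$V = -6$ ($V = \left(-2\right) \left(-1\right) \left(-3\right) = 2 \left(-3\right) = -6$)
$\left(r{\left(-7 \right)} + V\right) \left(-144\right) = \left(\frac{1}{9 - 7} - 6\right) \left(-144\right) = \left(\frac{1}{2} - 6\right) \left(-144\right) = \left(- \frac{11}{2}\right) \left(-144\right) = 792$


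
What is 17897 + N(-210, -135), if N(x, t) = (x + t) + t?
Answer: 17417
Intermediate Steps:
N(x, t) = x + 2*t (N(x, t) = (t + x) + t = x + 2*t)
17897 + N(-210, -135) = 17897 + (-210 + 2*(-135)) = 17897 + (-210 - 270) = 17897 - 480 = 17417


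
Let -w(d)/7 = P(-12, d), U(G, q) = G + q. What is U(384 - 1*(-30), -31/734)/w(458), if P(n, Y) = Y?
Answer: -303845/2353204 ≈ -0.12912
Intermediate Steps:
w(d) = -7*d
U(384 - 1*(-30), -31/734)/w(458) = ((384 - 1*(-30)) - 31/734)/((-7*458)) = ((384 + 30) - 31*1/734)/(-3206) = (414 - 31/734)*(-1/3206) = (303845/734)*(-1/3206) = -303845/2353204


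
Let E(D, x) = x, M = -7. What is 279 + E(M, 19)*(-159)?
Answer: -2742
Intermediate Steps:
279 + E(M, 19)*(-159) = 279 + 19*(-159) = 279 - 3021 = -2742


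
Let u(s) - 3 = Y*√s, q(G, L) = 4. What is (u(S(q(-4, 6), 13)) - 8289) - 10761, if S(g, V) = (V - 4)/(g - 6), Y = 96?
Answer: -19047 + 144*I*√2 ≈ -19047.0 + 203.65*I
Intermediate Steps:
S(g, V) = (-4 + V)/(-6 + g)
u(s) = 3 + 96*√s
(u(S(q(-4, 6), 13)) - 8289) - 10761 = ((3 + 96*√((-4 + 13)/(-6 + 4))) - 8289) - 10761 = ((3 + 96*√(9/(-2))) - 8289) - 10761 = ((3 + 96*√(-½*9)) - 8289) - 10761 = ((3 + 96*√(-9/2)) - 8289) - 10761 = ((3 + 96*(3*I*√2/2)) - 8289) - 10761 = ((3 + 144*I*√2) - 8289) - 10761 = (-8286 + 144*I*√2) - 10761 = -19047 + 144*I*√2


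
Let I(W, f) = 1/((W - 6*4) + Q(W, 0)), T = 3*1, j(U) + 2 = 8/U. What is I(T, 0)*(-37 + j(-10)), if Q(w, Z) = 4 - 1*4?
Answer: 199/105 ≈ 1.8952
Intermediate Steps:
Q(w, Z) = 0 (Q(w, Z) = 4 - 4 = 0)
j(U) = -2 + 8/U
T = 3
I(W, f) = 1/(-24 + W) (I(W, f) = 1/((W - 6*4) + 0) = 1/((W - 1*24) + 0) = 1/((W - 24) + 0) = 1/((-24 + W) + 0) = 1/(-24 + W))
I(T, 0)*(-37 + j(-10)) = (-37 + (-2 + 8/(-10)))/(-24 + 3) = (-37 + (-2 + 8*(-1/10)))/(-21) = -(-37 + (-2 - 4/5))/21 = -(-37 - 14/5)/21 = -1/21*(-199/5) = 199/105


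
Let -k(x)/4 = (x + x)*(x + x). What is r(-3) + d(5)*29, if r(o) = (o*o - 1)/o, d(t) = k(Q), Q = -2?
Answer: -5576/3 ≈ -1858.7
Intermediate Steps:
k(x) = -16*x² (k(x) = -4*(x + x)*(x + x) = -4*2*x*2*x = -16*x²)
d(t) = -64 (d(t) = -16*(-2)² = -16*4 = -64)
r(o) = (-1 + o²)/o (r(o) = (o² - 1)/o = (-1 + o²)/o)
r(-3) + d(5)*29 = (-3 - 1/(-3)) - 64*29 = (-3 - 1*(-⅓)) - 1856 = (-3 + ⅓) - 1856 = -8/3 - 1856 = -5576/3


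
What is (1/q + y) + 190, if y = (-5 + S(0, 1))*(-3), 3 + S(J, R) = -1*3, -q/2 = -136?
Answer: 60657/272 ≈ 223.00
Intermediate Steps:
q = 272 (q = -2*(-136) = 272)
S(J, R) = -6 (S(J, R) = -3 - 1*3 = -3 - 3 = -6)
y = 33 (y = (-5 - 6)*(-3) = -11*(-3) = 33)
(1/q + y) + 190 = (1/272 + 33) + 190 = 8977/272 + 190 = 60657/272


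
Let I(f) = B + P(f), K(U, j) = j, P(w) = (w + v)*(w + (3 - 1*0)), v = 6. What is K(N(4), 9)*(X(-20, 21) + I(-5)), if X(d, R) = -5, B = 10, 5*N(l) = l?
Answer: 27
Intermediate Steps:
N(l) = l/5
P(w) = (3 + w)*(6 + w) (P(w) = (w + 6)*(w + (3 - 1*0)) = (6 + w)*(w + (3 + 0)) = (6 + w)*(w + 3) = (6 + w)*(3 + w) = (3 + w)*(6 + w))
I(f) = 28 + f**2 + 9*f (I(f) = 10 + (18 + f**2 + 9*f) = 28 + f**2 + 9*f)
K(N(4), 9)*(X(-20, 21) + I(-5)) = 9*(-5 + (28 + (-5)**2 + 9*(-5))) = 9*(-5 + (28 + 25 - 45)) = 9*(-5 + 8) = 9*3 = 27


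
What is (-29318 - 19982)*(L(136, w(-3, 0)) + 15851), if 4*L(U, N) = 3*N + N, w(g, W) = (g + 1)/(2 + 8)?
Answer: -781444440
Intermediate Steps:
w(g, W) = ⅒ + g/10 (w(g, W) = (1 + g)/10 = (1 + g)*(⅒) = ⅒ + g/10)
L(U, N) = N (L(U, N) = (3*N + N)/4 = (4*N)/4 = N)
(-29318 - 19982)*(L(136, w(-3, 0)) + 15851) = (-29318 - 19982)*((⅒ + (⅒)*(-3)) + 15851) = -49300*((⅒ - 3/10) + 15851) = -49300*(-⅕ + 15851) = -49300*79254/5 = -781444440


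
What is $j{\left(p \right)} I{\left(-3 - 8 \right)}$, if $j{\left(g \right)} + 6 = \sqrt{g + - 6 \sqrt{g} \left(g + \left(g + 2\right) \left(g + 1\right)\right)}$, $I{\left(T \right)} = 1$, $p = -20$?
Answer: $-6 + 2 \sqrt{-5 - 966 i \sqrt{5}} \approx 59.651 - 65.803 i$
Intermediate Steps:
$j{\left(g \right)} = -6 + \sqrt{g - 6 \sqrt{g} \left(g + \left(1 + g\right) \left(2 + g\right)\right)}$ ($j{\left(g \right)} = -6 + \sqrt{g + - 6 \sqrt{g} \left(g + \left(g + 2\right) \left(g + 1\right)\right)} = -6 + \sqrt{g + - 6 \sqrt{g} \left(g + \left(2 + g\right) \left(1 + g\right)\right)} = -6 + \sqrt{g + - 6 \sqrt{g} \left(g + \left(1 + g\right) \left(2 + g\right)\right)} = -6 + \sqrt{g - 6 \sqrt{g} \left(g + \left(1 + g\right) \left(2 + g\right)\right)}$)
$j{\left(p \right)} I{\left(-3 - 8 \right)} = \left(-6 + \sqrt{-20 - 24 \left(-20\right)^{\frac{3}{2}} - 12 \sqrt{-20} - 6 \left(-20\right)^{\frac{5}{2}}}\right) 1 = \left(-6 + \sqrt{-20 - 24 \left(- 40 i \sqrt{5}\right) - 12 \cdot 2 i \sqrt{5} - 6 \cdot 800 i \sqrt{5}}\right) 1 = \left(-6 + \sqrt{-20 + 960 i \sqrt{5} - 24 i \sqrt{5} - 4800 i \sqrt{5}}\right) 1 = \left(-6 + \sqrt{-20 - 3864 i \sqrt{5}}\right) 1 = -6 + \sqrt{-20 - 3864 i \sqrt{5}}$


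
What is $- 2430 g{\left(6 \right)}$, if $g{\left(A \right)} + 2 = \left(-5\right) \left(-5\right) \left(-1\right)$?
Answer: $65610$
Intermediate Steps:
$g{\left(A \right)} = -27$ ($g{\left(A \right)} = -2 + \left(-5\right) \left(-5\right) \left(-1\right) = -2 + 25 \left(-1\right) = -2 - 25 = -27$)
$- 2430 g{\left(6 \right)} = \left(-2430\right) \left(-27\right) = 65610$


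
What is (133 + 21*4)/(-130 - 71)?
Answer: -217/201 ≈ -1.0796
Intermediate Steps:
(133 + 21*4)/(-130 - 71) = (133 + 84)/(-201) = 217*(-1/201) = -217/201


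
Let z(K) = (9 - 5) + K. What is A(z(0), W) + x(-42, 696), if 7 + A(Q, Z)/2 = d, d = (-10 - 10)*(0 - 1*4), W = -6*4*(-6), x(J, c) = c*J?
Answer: -29086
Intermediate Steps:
x(J, c) = J*c
W = 144 (W = -24*(-6) = 144)
z(K) = 4 + K
d = 80 (d = -20*(0 - 4) = -20*(-4) = 80)
A(Q, Z) = 146 (A(Q, Z) = -14 + 2*80 = -14 + 160 = 146)
A(z(0), W) + x(-42, 696) = 146 - 42*696 = 146 - 29232 = -29086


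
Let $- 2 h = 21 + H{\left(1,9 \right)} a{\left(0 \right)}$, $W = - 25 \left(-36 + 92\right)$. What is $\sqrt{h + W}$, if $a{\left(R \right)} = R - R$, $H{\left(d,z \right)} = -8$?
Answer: $\frac{i \sqrt{5642}}{2} \approx 37.557 i$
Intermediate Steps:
$a{\left(R \right)} = 0$
$W = -1400$ ($W = \left(-25\right) 56 = -1400$)
$h = - \frac{21}{2}$ ($h = - \frac{21 - 0}{2} = - \frac{21 + 0}{2} = \left(- \frac{1}{2}\right) 21 = - \frac{21}{2} \approx -10.5$)
$\sqrt{h + W} = \sqrt{- \frac{21}{2} - 1400} = \sqrt{- \frac{2821}{2}} = \frac{i \sqrt{5642}}{2}$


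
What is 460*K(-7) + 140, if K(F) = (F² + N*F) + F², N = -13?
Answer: 87080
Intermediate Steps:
K(F) = -13*F + 2*F² (K(F) = (F² - 13*F) + F² = -13*F + 2*F²)
460*K(-7) + 140 = 460*(-7*(-13 + 2*(-7))) + 140 = 460*(-7*(-13 - 14)) + 140 = 460*(-7*(-27)) + 140 = 460*189 + 140 = 86940 + 140 = 87080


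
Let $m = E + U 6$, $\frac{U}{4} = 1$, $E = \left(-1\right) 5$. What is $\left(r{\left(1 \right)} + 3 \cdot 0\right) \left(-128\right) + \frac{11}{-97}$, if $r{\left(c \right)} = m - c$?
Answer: $- \frac{223499}{97} \approx -2304.1$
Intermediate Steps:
$E = -5$
$U = 4$ ($U = 4 \cdot 1 = 4$)
$m = 19$ ($m = -5 + 4 \cdot 6 = -5 + 24 = 19$)
$r{\left(c \right)} = 19 - c$
$\left(r{\left(1 \right)} + 3 \cdot 0\right) \left(-128\right) + \frac{11}{-97} = \left(\left(19 - 1\right) + 3 \cdot 0\right) \left(-128\right) + \frac{11}{-97} = \left(\left(19 - 1\right) + 0\right) \left(-128\right) + 11 \left(- \frac{1}{97}\right) = \left(18 + 0\right) \left(-128\right) - \frac{11}{97} = 18 \left(-128\right) - \frac{11}{97} = -2304 - \frac{11}{97} = - \frac{223499}{97}$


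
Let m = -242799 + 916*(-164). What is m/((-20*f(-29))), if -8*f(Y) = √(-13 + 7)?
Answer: 393023*I*√6/15 ≈ 64180.0*I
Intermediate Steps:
f(Y) = -I*√6/8 (f(Y) = -√(-13 + 7)/8 = -I*√6/8)
m = -393023 (m = -242799 - 150224 = -393023)
m/((-20*f(-29))) = -393023*(-I*√6/15) = -(-393023)*I*√6/15 = 393023*I*√6/15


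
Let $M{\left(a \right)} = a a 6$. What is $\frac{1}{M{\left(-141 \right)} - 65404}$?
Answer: $\frac{1}{53882} \approx 1.8559 \cdot 10^{-5}$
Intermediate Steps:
$M{\left(a \right)} = 6 a^{2}$ ($M{\left(a \right)} = a^{2} \cdot 6 = 6 a^{2}$)
$\frac{1}{M{\left(-141 \right)} - 65404} = \frac{1}{6 \left(-141\right)^{2} - 65404} = \frac{1}{6 \cdot 19881 - 65404} = \frac{1}{119286 - 65404} = \frac{1}{53882}$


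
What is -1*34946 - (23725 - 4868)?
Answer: -53803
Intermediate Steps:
-1*34946 - (23725 - 4868) = -34946 - 1*18857 = -34946 - 18857 = -53803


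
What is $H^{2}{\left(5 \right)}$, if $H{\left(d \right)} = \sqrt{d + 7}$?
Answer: $12$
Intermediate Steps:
$H{\left(d \right)} = \sqrt{7 + d}$
$H^{2}{\left(5 \right)} = \left(\sqrt{7 + 5}\right)^{2} = \left(\sqrt{12}\right)^{2} = \left(2 \sqrt{3}\right)^{2} = 12$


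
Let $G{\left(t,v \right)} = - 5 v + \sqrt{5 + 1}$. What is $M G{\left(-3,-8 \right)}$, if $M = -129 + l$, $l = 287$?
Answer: $6320 + 158 \sqrt{6} \approx 6707.0$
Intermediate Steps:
$G{\left(t,v \right)} = \sqrt{6} - 5 v$ ($G{\left(t,v \right)} = - 5 v + \sqrt{6} = \sqrt{6} - 5 v$)
$M = 158$ ($M = -129 + 287 = 158$)
$M G{\left(-3,-8 \right)} = 158 \left(\sqrt{6} - -40\right) = 158 \left(\sqrt{6} + 40\right) = 158 \left(40 + \sqrt{6}\right) = 6320 + 158 \sqrt{6}$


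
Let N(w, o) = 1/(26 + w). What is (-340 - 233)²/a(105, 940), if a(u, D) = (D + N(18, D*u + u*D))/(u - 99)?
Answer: 28892952/13787 ≈ 2095.7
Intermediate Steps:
a(u, D) = (1/44 + D)/(-99 + u) (a(u, D) = (D + 1/(26 + 18))/(u - 99) = (D + 1/44)/(-99 + u) = (1/44 + D)/(-99 + u))
(-340 - 233)²/a(105, 940) = (-340 - 233)²/(((1/44 + 940)/(-99 + 105))) = (-573)²/(((41361/44)/6)) = 328329/(((⅙)*(41361/44))) = 328329/(13787/88) = 328329*(88/13787) = 28892952/13787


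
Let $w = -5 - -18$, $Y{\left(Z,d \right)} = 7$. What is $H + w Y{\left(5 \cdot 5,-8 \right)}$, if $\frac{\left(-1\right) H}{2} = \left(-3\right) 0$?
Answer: $91$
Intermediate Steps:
$H = 0$ ($H = - 2 \left(\left(-3\right) 0\right) = \left(-2\right) 0 = 0$)
$w = 13$ ($w = -5 + 18 = 13$)
$H + w Y{\left(5 \cdot 5,-8 \right)} = 0 + 13 \cdot 7 = 0 + 91 = 91$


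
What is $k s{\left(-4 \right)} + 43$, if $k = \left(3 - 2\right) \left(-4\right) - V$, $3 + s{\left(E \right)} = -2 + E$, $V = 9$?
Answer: $160$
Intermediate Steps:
$s{\left(E \right)} = -5 + E$ ($s{\left(E \right)} = -3 + \left(-2 + E\right) = -5 + E$)
$k = -13$ ($k = \left(3 - 2\right) \left(-4\right) - 9 = 1 \left(-4\right) - 9 = -4 - 9 = -13$)
$k s{\left(-4 \right)} + 43 = - 13 \left(-5 - 4\right) + 43 = \left(-13\right) \left(-9\right) + 43 = 117 + 43 = 160$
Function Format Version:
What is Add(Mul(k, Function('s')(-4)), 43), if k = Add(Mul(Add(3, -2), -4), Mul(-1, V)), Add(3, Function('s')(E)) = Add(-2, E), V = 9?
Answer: 160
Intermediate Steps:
Function('s')(E) = Add(-5, E) (Function('s')(E) = Add(-3, Add(-2, E)) = Add(-5, E))
k = -13 (k = Add(Mul(Add(3, -2), -4), Mul(-1, 9)) = Add(Mul(1, -4), -9) = Add(-4, -9) = -13)
Add(Mul(k, Function('s')(-4)), 43) = Add(Mul(-13, Add(-5, -4)), 43) = Add(Mul(-13, -9), 43) = Add(117, 43) = 160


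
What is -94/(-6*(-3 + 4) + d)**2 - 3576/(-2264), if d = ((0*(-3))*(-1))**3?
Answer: -5255/5094 ≈ -1.0316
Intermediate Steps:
d = 0 (d = (0*(-1))**3 = 0**3 = 0)
-94/(-6*(-3 + 4) + d)**2 - 3576/(-2264) = -94/(-6*(-3 + 4) + 0)**2 - 3576/(-2264) = -94/(-6*1 + 0)**2 - 3576*(-1/2264) = -94/(-6 + 0)**2 + 447/283 = -94/((-6)**2) + 447/283 = -94/36 + 447/283 = -94*1/36 + 447/283 = -47/18 + 447/283 = -5255/5094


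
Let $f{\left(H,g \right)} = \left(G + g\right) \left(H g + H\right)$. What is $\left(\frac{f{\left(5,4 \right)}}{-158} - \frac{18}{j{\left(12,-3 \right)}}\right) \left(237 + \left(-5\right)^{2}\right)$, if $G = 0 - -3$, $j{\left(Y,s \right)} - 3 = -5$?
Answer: $\frac{163357}{79} \approx 2067.8$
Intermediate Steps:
$j{\left(Y,s \right)} = -2$ ($j{\left(Y,s \right)} = 3 - 5 = -2$)
$G = 3$ ($G = 0 + 3 = 3$)
$f{\left(H,g \right)} = \left(3 + g\right) \left(H + H g\right)$ ($f{\left(H,g \right)} = \left(3 + g\right) \left(H g + H\right) = \left(3 + g\right) \left(H + H g\right)$)
$\left(\frac{f{\left(5,4 \right)}}{-158} - \frac{18}{j{\left(12,-3 \right)}}\right) \left(237 + \left(-5\right)^{2}\right) = \left(\frac{5 \left(3 + 4^{2} + 4 \cdot 4\right)}{-158} - \frac{18}{-2}\right) \left(237 + \left(-5\right)^{2}\right) = \left(5 \left(3 + 16 + 16\right) \left(- \frac{1}{158}\right) - -9\right) \left(237 + 25\right) = \left(5 \cdot 35 \left(- \frac{1}{158}\right) + 9\right) 262 = \left(175 \left(- \frac{1}{158}\right) + 9\right) 262 = \left(- \frac{175}{158} + 9\right) 262 = \frac{1247}{158} \cdot 262 = \frac{163357}{79}$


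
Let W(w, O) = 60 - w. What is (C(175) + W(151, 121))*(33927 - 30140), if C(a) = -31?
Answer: -462014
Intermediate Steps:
(C(175) + W(151, 121))*(33927 - 30140) = (-31 + (60 - 1*151))*(33927 - 30140) = (-31 + (60 - 151))*3787 = (-31 - 91)*3787 = -122*3787 = -462014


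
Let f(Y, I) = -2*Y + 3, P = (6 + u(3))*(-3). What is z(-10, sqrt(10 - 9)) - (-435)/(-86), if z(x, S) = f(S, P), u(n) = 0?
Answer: -349/86 ≈ -4.0581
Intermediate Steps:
P = -18 (P = (6 + 0)*(-3) = 6*(-3) = -18)
f(Y, I) = 3 - 2*Y
z(x, S) = 3 - 2*S
z(-10, sqrt(10 - 9)) - (-435)/(-86) = (3 - 2*sqrt(10 - 9)) - (-435)/(-86) = (3 - 2*sqrt(1)) - (-435)*(-1)/86 = (3 - 2*1) - 1*435/86 = (3 - 2) - 435/86 = 1 - 435/86 = -349/86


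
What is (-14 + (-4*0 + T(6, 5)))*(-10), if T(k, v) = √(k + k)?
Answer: 140 - 20*√3 ≈ 105.36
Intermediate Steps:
T(k, v) = √2*√k (T(k, v) = √(2*k) = √2*√k)
(-14 + (-4*0 + T(6, 5)))*(-10) = (-14 + (-4*0 + √2*√6))*(-10) = (-14 + (0 + 2*√3))*(-10) = (-14 + 2*√3)*(-10) = 140 - 20*√3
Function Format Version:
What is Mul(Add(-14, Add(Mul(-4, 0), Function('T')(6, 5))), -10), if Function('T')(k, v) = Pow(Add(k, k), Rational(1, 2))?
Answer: Add(140, Mul(-20, Pow(3, Rational(1, 2)))) ≈ 105.36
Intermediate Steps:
Function('T')(k, v) = Mul(Pow(2, Rational(1, 2)), Pow(k, Rational(1, 2))) (Function('T')(k, v) = Pow(Mul(2, k), Rational(1, 2)) = Mul(Pow(2, Rational(1, 2)), Pow(k, Rational(1, 2))))
Mul(Add(-14, Add(Mul(-4, 0), Function('T')(6, 5))), -10) = Mul(Add(-14, Add(Mul(-4, 0), Mul(Pow(2, Rational(1, 2)), Pow(6, Rational(1, 2))))), -10) = Mul(Add(-14, Add(0, Mul(2, Pow(3, Rational(1, 2))))), -10) = Mul(Add(-14, Mul(2, Pow(3, Rational(1, 2)))), -10) = Add(140, Mul(-20, Pow(3, Rational(1, 2))))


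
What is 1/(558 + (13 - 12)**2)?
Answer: 1/559 ≈ 0.0017889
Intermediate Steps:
1/(558 + (13 - 12)**2) = 1/(558 + 1**2) = 1/(558 + 1) = 1/559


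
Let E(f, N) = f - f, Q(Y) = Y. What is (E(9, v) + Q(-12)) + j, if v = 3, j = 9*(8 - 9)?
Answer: -21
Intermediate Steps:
j = -9 (j = 9*(-1) = -9)
E(f, N) = 0
(E(9, v) + Q(-12)) + j = (0 - 12) - 9 = -12 - 9 = -21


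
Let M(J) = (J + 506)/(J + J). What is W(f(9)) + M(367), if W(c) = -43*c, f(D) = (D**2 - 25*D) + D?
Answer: 4261743/734 ≈ 5806.2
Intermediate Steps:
f(D) = D**2 - 24*D
M(J) = (506 + J)/(2*J) (M(J) = (506 + J)/((2*J)) = (506 + J)*(1/(2*J)) = (506 + J)/(2*J))
W(f(9)) + M(367) = -387*(-24 + 9) + (1/2)*(506 + 367)/367 = -387*(-15) + (1/2)*(1/367)*873 = -43*(-135) + 873/734 = 5805 + 873/734 = 4261743/734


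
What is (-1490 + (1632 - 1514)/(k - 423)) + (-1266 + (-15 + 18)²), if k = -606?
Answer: -2826781/1029 ≈ -2747.1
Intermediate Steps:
(-1490 + (1632 - 1514)/(k - 423)) + (-1266 + (-15 + 18)²) = (-1490 + (1632 - 1514)/(-606 - 423)) + (-1266 + (-15 + 18)²) = (-1490 + 118/(-1029)) + (-1266 + 3²) = (-1490 + 118*(-1/1029)) + (-1266 + 9) = (-1490 - 118/1029) - 1257 = -1533328/1029 - 1257 = -2826781/1029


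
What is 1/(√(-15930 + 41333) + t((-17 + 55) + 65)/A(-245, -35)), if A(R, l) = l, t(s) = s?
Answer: 3605/31108066 + 1225*√25403/31108066 ≈ 0.0063922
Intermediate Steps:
1/(√(-15930 + 41333) + t((-17 + 55) + 65)/A(-245, -35)) = 1/(√(-15930 + 41333) + ((-17 + 55) + 65)/(-35)) = 1/(√25403 + (38 + 65)*(-1/35)) = 1/(√25403 + 103*(-1/35)) = 1/(√25403 - 103/35) = 1/(-103/35 + √25403)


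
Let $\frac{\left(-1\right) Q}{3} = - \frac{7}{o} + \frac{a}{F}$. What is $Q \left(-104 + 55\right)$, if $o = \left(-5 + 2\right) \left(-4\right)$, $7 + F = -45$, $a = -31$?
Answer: $\frac{49}{26} \approx 1.8846$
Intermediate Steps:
$F = -52$ ($F = -7 - 45 = -52$)
$o = 12$ ($o = \left(-3\right) \left(-4\right) = 12$)
$Q = - \frac{1}{26}$ ($Q = - 3 \left(- \frac{7}{12} - \frac{31}{-52}\right) = - 3 \left(\left(-7\right) \frac{1}{12} - - \frac{31}{52}\right) = - 3 \left(- \frac{7}{12} + \frac{31}{52}\right) = \left(-3\right) \frac{1}{78} = - \frac{1}{26} \approx -0.038462$)
$Q \left(-104 + 55\right) = - \frac{-104 + 55}{26} = \left(- \frac{1}{26}\right) \left(-49\right) = \frac{49}{26}$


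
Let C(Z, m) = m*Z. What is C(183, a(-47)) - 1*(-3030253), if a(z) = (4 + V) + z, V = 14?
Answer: 3024946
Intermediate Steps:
a(z) = 18 + z (a(z) = (4 + 14) + z = 18 + z)
C(Z, m) = Z*m
C(183, a(-47)) - 1*(-3030253) = 183*(18 - 47) - 1*(-3030253) = 183*(-29) + 3030253 = -5307 + 3030253 = 3024946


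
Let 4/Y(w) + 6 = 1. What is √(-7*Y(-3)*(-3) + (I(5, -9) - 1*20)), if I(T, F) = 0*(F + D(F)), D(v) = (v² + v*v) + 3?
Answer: 2*I*√230/5 ≈ 6.0663*I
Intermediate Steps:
D(v) = 3 + 2*v² (D(v) = (v² + v²) + 3 = 2*v² + 3 = 3 + 2*v²)
Y(w) = -⅘ (Y(w) = 4/(-6 + 1) = 4/(-5) = 4*(-⅕) = -⅘)
I(T, F) = 0 (I(T, F) = 0*(F + (3 + 2*F²)) = 0*(3 + F + 2*F²) = 0)
√(-7*Y(-3)*(-3) + (I(5, -9) - 1*20)) = √(-7*(-⅘)*(-3) + (0 - 1*20)) = √((28/5)*(-3) + (0 - 20)) = √(-84/5 - 20) = √(-184/5) = 2*I*√230/5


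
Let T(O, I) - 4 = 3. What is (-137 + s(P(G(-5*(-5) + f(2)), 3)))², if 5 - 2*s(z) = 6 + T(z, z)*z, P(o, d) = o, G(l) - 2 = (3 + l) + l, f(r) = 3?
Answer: 123201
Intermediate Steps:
T(O, I) = 7 (T(O, I) = 4 + 3 = 7)
G(l) = 5 + 2*l (G(l) = 2 + ((3 + l) + l) = 2 + (3 + 2*l) = 5 + 2*l)
s(z) = -½ - 7*z/2 (s(z) = 5/2 - (6 + 7*z)/2 = 5/2 + (-3 - 7*z/2) = -½ - 7*z/2)
(-137 + s(P(G(-5*(-5) + f(2)), 3)))² = (-137 + (-½ - 7*(5 + 2*(-5*(-5) + 3))/2))² = (-137 + (-½ - 7*(5 + 2*(25 + 3))/2))² = (-137 + (-½ - 7*(5 + 2*28)/2))² = (-137 + (-½ - 7*(5 + 56)/2))² = (-137 + (-½ - 7/2*61))² = (-137 + (-½ - 427/2))² = (-137 - 214)² = (-351)² = 123201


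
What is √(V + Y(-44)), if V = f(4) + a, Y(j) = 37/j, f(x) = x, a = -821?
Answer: I*√395835/22 ≈ 28.598*I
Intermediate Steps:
V = -817 (V = 4 - 821 = -817)
√(V + Y(-44)) = √(-817 + 37/(-44)) = √(-817 + 37*(-1/44)) = √(-817 - 37/44) = √(-35985/44) = I*√395835/22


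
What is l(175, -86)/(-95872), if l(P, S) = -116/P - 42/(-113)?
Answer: 2879/947934400 ≈ 3.0371e-6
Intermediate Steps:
l(P, S) = 42/113 - 116/P (l(P, S) = -116/P - 42*(-1/113) = -116/P + 42/113 = 42/113 - 116/P)
l(175, -86)/(-95872) = (42/113 - 116/175)/(-95872) = (42/113 - 116*1/175)*(-1/95872) = (42/113 - 116/175)*(-1/95872) = -5758/19775*(-1/95872) = 2879/947934400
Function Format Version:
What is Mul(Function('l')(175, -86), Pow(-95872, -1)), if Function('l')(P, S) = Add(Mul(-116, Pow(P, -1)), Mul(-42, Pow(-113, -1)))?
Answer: Rational(2879, 947934400) ≈ 3.0371e-6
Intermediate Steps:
Function('l')(P, S) = Add(Rational(42, 113), Mul(-116, Pow(P, -1))) (Function('l')(P, S) = Add(Mul(-116, Pow(P, -1)), Mul(-42, Rational(-1, 113))) = Add(Mul(-116, Pow(P, -1)), Rational(42, 113)) = Add(Rational(42, 113), Mul(-116, Pow(P, -1))))
Mul(Function('l')(175, -86), Pow(-95872, -1)) = Mul(Add(Rational(42, 113), Mul(-116, Pow(175, -1))), Pow(-95872, -1)) = Mul(Add(Rational(42, 113), Mul(-116, Rational(1, 175))), Rational(-1, 95872)) = Mul(Add(Rational(42, 113), Rational(-116, 175)), Rational(-1, 95872)) = Mul(Rational(-5758, 19775), Rational(-1, 95872)) = Rational(2879, 947934400)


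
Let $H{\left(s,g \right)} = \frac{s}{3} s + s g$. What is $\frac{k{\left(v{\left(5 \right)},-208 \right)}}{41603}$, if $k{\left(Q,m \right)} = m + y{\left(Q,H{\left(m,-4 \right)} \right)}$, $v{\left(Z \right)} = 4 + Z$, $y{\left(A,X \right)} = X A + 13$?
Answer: $\frac{137085}{41603} \approx 3.2951$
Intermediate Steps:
$H{\left(s,g \right)} = \frac{s^{2}}{3} + g s$ ($H{\left(s,g \right)} = s \frac{1}{3} s + g s = \frac{s}{3} s + g s = \frac{s^{2}}{3} + g s$)
$y{\left(A,X \right)} = 13 + A X$ ($y{\left(A,X \right)} = A X + 13 = 13 + A X$)
$k{\left(Q,m \right)} = 13 + m + \frac{Q m \left(-12 + m\right)}{3}$ ($k{\left(Q,m \right)} = m + \left(13 + Q \frac{m \left(m + 3 \left(-4\right)\right)}{3}\right) = m + \left(13 + Q \frac{m \left(m - 12\right)}{3}\right) = m + \left(13 + Q \frac{m \left(-12 + m\right)}{3}\right) = m + \left(13 + \frac{Q m \left(-12 + m\right)}{3}\right) = 13 + m + \frac{Q m \left(-12 + m\right)}{3}$)
$\frac{k{\left(v{\left(5 \right)},-208 \right)}}{41603} = \frac{13 - 208 + \frac{1}{3} \left(4 + 5\right) \left(-208\right) \left(-12 - 208\right)}{41603} = \left(13 - 208 + \frac{1}{3} \cdot 9 \left(-208\right) \left(-220\right)\right) \frac{1}{41603} = \left(13 - 208 + 137280\right) \frac{1}{41603} = 137085 \cdot \frac{1}{41603} = \frac{137085}{41603}$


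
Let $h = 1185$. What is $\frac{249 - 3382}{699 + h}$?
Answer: $- \frac{3133}{1884} \approx -1.663$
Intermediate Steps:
$\frac{249 - 3382}{699 + h} = \frac{249 - 3382}{699 + 1185} = - \frac{3133}{1884}$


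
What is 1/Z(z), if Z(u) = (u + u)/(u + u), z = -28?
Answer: 1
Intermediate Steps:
Z(u) = 1 (Z(u) = (2*u)/((2*u)) = (2*u)*(1/(2*u)) = 1)
1/Z(z) = 1/1 = 1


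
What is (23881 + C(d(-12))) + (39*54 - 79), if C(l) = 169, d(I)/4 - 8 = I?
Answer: 26077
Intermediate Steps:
d(I) = 32 + 4*I
(23881 + C(d(-12))) + (39*54 - 79) = (23881 + 169) + (39*54 - 79) = 24050 + (2106 - 79) = 24050 + 2027 = 26077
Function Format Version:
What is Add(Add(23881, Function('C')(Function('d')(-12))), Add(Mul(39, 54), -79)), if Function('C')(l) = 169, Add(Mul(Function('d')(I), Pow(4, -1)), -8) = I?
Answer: 26077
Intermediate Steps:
Function('d')(I) = Add(32, Mul(4, I))
Add(Add(23881, Function('C')(Function('d')(-12))), Add(Mul(39, 54), -79)) = Add(Add(23881, 169), Add(Mul(39, 54), -79)) = Add(24050, Add(2106, -79)) = Add(24050, 2027) = 26077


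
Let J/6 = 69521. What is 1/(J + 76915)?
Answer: 1/494041 ≈ 2.0241e-6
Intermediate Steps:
J = 417126 (J = 6*69521 = 417126)
1/(J + 76915) = 1/(417126 + 76915) = 1/494041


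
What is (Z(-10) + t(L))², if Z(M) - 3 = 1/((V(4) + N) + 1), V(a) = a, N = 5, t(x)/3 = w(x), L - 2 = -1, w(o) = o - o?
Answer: 961/100 ≈ 9.6100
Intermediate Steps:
w(o) = 0
L = 1 (L = 2 - 1 = 1)
t(x) = 0 (t(x) = 3*0 = 0)
Z(M) = 31/10 (Z(M) = 3 + 1/((4 + 5) + 1) = 3 + 1/(9 + 1) = 3 + 1/10 = 3 + ⅒ = 31/10)
(Z(-10) + t(L))² = (31/10 + 0)² = (31/10)² = 961/100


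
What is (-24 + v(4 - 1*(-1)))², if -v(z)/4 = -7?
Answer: 16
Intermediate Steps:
v(z) = 28 (v(z) = -4*(-7) = 28)
(-24 + v(4 - 1*(-1)))² = (-24 + 28)² = 4² = 16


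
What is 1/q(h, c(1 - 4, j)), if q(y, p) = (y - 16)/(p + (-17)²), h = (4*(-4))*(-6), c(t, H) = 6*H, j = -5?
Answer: 259/80 ≈ 3.2375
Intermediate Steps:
h = 96 (h = -16*(-6) = 96)
q(y, p) = (-16 + y)/(289 + p) (q(y, p) = (-16 + y)/(p + 289) = (-16 + y)/(289 + p))
1/q(h, c(1 - 4, j)) = 1/((-16 + 96)/(289 + 6*(-5))) = 1/(80/(289 - 30)) = 1/(80/259) = 259/80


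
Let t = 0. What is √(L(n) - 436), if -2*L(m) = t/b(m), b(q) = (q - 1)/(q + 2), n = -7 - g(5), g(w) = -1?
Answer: 2*I*√109 ≈ 20.881*I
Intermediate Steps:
n = -6 (n = -7 - 1*(-1) = -7 + 1 = -6)
b(q) = (-1 + q)/(2 + q)
L(m) = 0 (L(m) = -0/((-1 + m)/(2 + m)) = -0*(2 + m)/(-1 + m) = -½*0 = 0)
√(L(n) - 436) = √(0 - 436) = √(-436) = 2*I*√109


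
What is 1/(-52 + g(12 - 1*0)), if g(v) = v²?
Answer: 1/92 ≈ 0.010870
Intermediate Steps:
1/(-52 + g(12 - 1*0)) = 1/(-52 + (12 - 1*0)²) = 1/(-52 + (12 + 0)²) = 1/(-52 + 12²) = 1/(-52 + 144) = 1/92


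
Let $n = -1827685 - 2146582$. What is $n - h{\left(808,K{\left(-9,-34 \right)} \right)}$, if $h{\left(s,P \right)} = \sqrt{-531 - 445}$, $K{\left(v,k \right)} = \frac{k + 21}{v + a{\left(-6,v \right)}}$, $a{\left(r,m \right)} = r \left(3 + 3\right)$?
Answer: $-3974267 - 4 i \sqrt{61} \approx -3.9743 \cdot 10^{6} - 31.241 i$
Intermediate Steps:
$a{\left(r,m \right)} = 6 r$ ($a{\left(r,m \right)} = r 6 = 6 r$)
$K{\left(v,k \right)} = \frac{21 + k}{-36 + v}$ ($K{\left(v,k \right)} = \frac{k + 21}{v + 6 \left(-6\right)} = \frac{21 + k}{v - 36} = \frac{21 + k}{-36 + v}$)
$h{\left(s,P \right)} = 4 i \sqrt{61}$ ($h{\left(s,P \right)} = \sqrt{-976} = 4 i \sqrt{61}$)
$n = -3974267$
$n - h{\left(808,K{\left(-9,-34 \right)} \right)} = -3974267 - 4 i \sqrt{61}$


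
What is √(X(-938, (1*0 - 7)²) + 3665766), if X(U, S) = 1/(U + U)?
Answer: √3225302220035/938 ≈ 1914.6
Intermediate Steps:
X(U, S) = 1/(2*U)
√(X(-938, (1*0 - 7)²) + 3665766) = √((½)/(-938) + 3665766) = √((½)*(-1/938) + 3665766) = √(-1/1876 + 3665766) = √(6876977015/1876) = √3225302220035/938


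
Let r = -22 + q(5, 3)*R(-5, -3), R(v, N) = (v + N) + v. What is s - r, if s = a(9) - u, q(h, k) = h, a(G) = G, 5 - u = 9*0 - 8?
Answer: 83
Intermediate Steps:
u = 13 (u = 5 - (9*0 - 8) = 5 - (0 - 8) = 5 - 1*(-8) = 5 + 8 = 13)
R(v, N) = N + 2*v (R(v, N) = (N + v) + v = N + 2*v)
s = -4 (s = 9 - 1*13 = 9 - 13 = -4)
r = -87 (r = -22 + 5*(-3 + 2*(-5)) = -22 + 5*(-3 - 10) = -22 + 5*(-13) = -22 - 65 = -87)
s - r = -4 - 1*(-87) = -4 + 87 = 83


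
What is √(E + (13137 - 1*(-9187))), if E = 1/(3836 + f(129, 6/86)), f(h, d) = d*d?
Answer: 3*√124784783811660297/7092773 ≈ 149.41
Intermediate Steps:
f(h, d) = d²
E = 1849/7092773 (E = 1/(3836 + (6/86)²) = 1/(3836 + (6*(1/86))²) = 1/(3836 + (3/43)²) = 1/(3836 + 9/1849) = 1/(7092773/1849) = 1849/7092773 ≈ 0.00026069)
√(E + (13137 - 1*(-9187))) = √(1849/7092773 + (13137 - 1*(-9187))) = √(1849/7092773 + (13137 + 9187)) = √(1849/7092773 + 22324) = √(158339066301/7092773) = 3*√124784783811660297/7092773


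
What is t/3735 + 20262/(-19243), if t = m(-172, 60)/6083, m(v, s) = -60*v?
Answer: -4382420510/4163819583 ≈ -1.0525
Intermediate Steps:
t = 10320/6083 (t = -60*(-172)/6083 = 10320*(1/6083) = 10320/6083 ≈ 1.6965)
t/3735 + 20262/(-19243) = (10320/6083)/3735 + 20262/(-19243) = (10320/6083)*(1/3735) + 20262*(-1/19243) = 688/1514667 - 20262/19243 = -4382420510/4163819583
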